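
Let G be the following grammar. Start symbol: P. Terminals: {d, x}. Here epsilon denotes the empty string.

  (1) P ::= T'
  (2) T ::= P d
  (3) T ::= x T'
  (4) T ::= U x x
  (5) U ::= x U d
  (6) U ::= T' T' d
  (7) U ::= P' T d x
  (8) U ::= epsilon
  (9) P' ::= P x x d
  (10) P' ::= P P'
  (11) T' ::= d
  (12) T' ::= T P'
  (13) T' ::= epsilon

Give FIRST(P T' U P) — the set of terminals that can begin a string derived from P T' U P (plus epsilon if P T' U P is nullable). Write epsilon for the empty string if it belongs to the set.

{epsilon, d, x}

FIRST(P): from P::=T' we get {epsilon, d, x}. So FIRST(P) = {epsilon, d, x}.
FIRST(P'): from P'::=P x x d we get {d, x}; from P'::=P P' we get {d, x}. So FIRST(P') = {d, x}.
FIRST(T): from T::=P d we get {d, x}; from T::=x T' we get {x}; from T::=U x x we get {d, x}. So FIRST(T) = {d, x}.
FIRST(T'): from T'::=d we get {d}; from T'::=T P' we get {d, x}; from T'::=epsilon we get {epsilon}. So FIRST(T') = {epsilon, d, x}.
FIRST(U): from U::=x U d we get {x}; from U::=T' T' d we get {d, x}; from U::=P' T d x we get {d, x}; from U::=epsilon we get {epsilon}. So FIRST(U) = {epsilon, d, x}.
FIRST(P T' U P): take FIRST of each symbol in turn, carrying on past any symbol whose FIRST contains epsilon; result {epsilon, d, x}.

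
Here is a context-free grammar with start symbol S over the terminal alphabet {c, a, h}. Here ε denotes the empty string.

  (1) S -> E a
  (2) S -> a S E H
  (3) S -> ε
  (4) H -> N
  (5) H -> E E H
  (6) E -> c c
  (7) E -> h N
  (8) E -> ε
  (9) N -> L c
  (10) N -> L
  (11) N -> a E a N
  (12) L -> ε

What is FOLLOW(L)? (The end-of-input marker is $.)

FIRST(E): from E->c c we get {c}; from E->h N we get {h}; from E->ε we get {ε}. So FIRST(E) = {ε, c, h}.
FIRST(L): from L->ε we get {ε}. So FIRST(L) = {ε}.
FIRST(S): from S->E a we get {a, c, h}; from S->a S E H we get {a}; from S->ε we get {ε}. So FIRST(S) = {ε, a, c, h}.
FIRST(N): from N->L c we get {c}; from N->L we get {ε}; from N->a E a N we get {a}. So FIRST(N) = {ε, a, c}.
FIRST(H): from H->N we get {ε, a, c}; from H->E E H we get {ε, a, c, h}. So FIRST(H) = {ε, a, c, h}.
FOLLOW(S) includes $ since S is the start symbol.
FOLLOW(S): in S->a S E H, S is followed by E H with FIRST {ε, a, c, h}; in S->a S E H, the suffix after S is nullable (adds nothing new). Thus FOLLOW(S) = {$, a, c, h}.
FOLLOW(H): in S->a S E H, the suffix after H is empty, so FOLLOW(H) ⊇ FOLLOW(S) = {$, a, c, h}; in H->E E H, the suffix after H is empty (adds nothing new). Thus FOLLOW(H) = {$, a, c, h}.
FOLLOW(E): in S->E a, E is followed by a with FIRST {a}; in S->a S E H, E is followed by H with FIRST {ε, a, c, h}; in S->a S E H, the suffix after E is nullable, so FOLLOW(E) ⊇ FOLLOW(S) = {$, a, c, h}; in H->E E H (occurrence 1), E is followed by E H with FIRST {ε, a, c, h}; in H->E E H (occurrence 1), the suffix after E is nullable, so FOLLOW(E) ⊇ FOLLOW(H) = {$, a, c, h}; in H->E E H (occurrence 2), E is followed by H with FIRST {ε, a, c, h}; in H->E E H (occurrence 2), the suffix after E is nullable, so FOLLOW(E) ⊇ FOLLOW(H) = {$, a, c, h}; in N->a E a N, E is followed by a N with FIRST {a}. Thus FOLLOW(E) = {$, a, c, h}.
FOLLOW(N): in H->N, the suffix after N is empty, so FOLLOW(N) ⊇ FOLLOW(H) = {$, a, c, h}; in E->h N, the suffix after N is empty, so FOLLOW(N) ⊇ FOLLOW(E) = {$, a, c, h}; in N->a E a N, the suffix after N is empty (adds nothing new). Thus FOLLOW(N) = {$, a, c, h}.
FOLLOW(L): in N->L c, L is followed by c with FIRST {c}; in N->L, the suffix after L is empty, so FOLLOW(L) ⊇ FOLLOW(N) = {$, a, c, h}. Thus FOLLOW(L) = {$, a, c, h}.

{$, a, c, h}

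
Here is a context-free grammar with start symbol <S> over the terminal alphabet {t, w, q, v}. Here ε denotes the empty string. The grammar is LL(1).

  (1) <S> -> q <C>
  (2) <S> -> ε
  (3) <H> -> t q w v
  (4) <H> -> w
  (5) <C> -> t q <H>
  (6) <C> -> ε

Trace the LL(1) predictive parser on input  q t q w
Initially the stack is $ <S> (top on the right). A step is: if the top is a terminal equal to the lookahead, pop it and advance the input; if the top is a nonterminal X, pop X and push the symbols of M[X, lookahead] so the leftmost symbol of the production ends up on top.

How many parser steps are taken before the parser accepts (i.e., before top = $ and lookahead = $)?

     Stack      Input      Action
  1  $ <S>      q t q w $  expand <S> -> q <C>
  2  $ <C> q    q t q w $  match q
  3  $ <C>      t q w $    expand <C> -> t q <H>
  4  $ <H> q t  t q w $    match t
  5  $ <H> q    q w $      match q
  6  $ <H>      w $        expand <H> -> w
  7  $ w        w $        match w
Accept reached after 7 steps.

7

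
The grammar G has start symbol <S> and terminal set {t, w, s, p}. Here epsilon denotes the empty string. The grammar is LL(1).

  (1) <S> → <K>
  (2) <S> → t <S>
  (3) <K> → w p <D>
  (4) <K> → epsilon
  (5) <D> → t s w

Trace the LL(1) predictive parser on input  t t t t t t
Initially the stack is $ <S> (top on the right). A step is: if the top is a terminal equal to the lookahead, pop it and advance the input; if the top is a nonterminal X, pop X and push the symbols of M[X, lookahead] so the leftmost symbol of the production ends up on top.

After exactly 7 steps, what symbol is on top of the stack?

step 1: stack=$ <S>  input=t t t t t t $  — expand <S> → t <S>
step 2: stack=$ <S> t  input=t t t t t t $  — match t
step 3: stack=$ <S>  input=t t t t t $  — expand <S> → t <S>
step 4: stack=$ <S> t  input=t t t t t $  — match t
step 5: stack=$ <S>  input=t t t t $  — expand <S> → t <S>
step 6: stack=$ <S> t  input=t t t t $  — match t
step 7: stack=$ <S>  input=t t t $  — expand <S> → t <S>
Stack after step 7: $ <S> t (top = t).

t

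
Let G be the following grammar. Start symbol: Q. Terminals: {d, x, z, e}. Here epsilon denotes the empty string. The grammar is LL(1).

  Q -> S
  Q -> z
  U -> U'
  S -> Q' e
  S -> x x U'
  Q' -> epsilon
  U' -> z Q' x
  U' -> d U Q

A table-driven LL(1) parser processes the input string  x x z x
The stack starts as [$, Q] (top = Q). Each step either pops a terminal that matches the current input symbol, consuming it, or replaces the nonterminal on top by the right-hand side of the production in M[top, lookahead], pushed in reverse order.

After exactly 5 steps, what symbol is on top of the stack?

z

step 1: stack=$ Q  input=x x z x $  — expand Q -> S
step 2: stack=$ S  input=x x z x $  — expand S -> x x U'
step 3: stack=$ U' x x  input=x x z x $  — match x
step 4: stack=$ U' x  input=x z x $  — match x
step 5: stack=$ U'  input=z x $  — expand U' -> z Q' x
Stack after step 5: $ x Q' z (top = z).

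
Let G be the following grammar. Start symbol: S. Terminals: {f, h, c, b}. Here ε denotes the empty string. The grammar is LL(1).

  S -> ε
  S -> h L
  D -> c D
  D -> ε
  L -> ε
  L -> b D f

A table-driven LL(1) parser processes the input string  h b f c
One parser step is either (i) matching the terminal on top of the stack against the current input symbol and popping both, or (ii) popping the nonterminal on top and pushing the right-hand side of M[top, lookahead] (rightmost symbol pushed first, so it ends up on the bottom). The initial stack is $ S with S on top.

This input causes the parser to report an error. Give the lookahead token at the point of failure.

c

     Stack    Input      Action
  1  $ S      h b f c $  expand S -> h L
  2  $ L h    h b f c $  match h
  3  $ L      b f c $    expand L -> b D f
  4  $ f D b  b f c $    match b
  5  $ f D    f c $      expand D -> ε
  6  $ f      f c $      match f
  7  $        c $        error: stack empty but input remains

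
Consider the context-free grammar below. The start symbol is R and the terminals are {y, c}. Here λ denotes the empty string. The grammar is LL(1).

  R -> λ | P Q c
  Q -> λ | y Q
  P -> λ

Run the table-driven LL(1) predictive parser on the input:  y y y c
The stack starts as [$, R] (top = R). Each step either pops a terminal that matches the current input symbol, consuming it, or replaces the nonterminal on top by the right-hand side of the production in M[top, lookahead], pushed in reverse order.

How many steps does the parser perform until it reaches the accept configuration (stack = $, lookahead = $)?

10

step 1: stack=$ R  input=y y y c $  — expand R -> P Q c
step 2: stack=$ c Q P  input=y y y c $  — expand P -> λ
step 3: stack=$ c Q  input=y y y c $  — expand Q -> y Q
step 4: stack=$ c Q y  input=y y y c $  — match y
step 5: stack=$ c Q  input=y y c $  — expand Q -> y Q
step 6: stack=$ c Q y  input=y y c $  — match y
step 7: stack=$ c Q  input=y c $  — expand Q -> y Q
step 8: stack=$ c Q y  input=y c $  — match y
step 9: stack=$ c Q  input=c $  — expand Q -> λ
step 10: stack=$ c  input=c $  — match c
Accept reached after 10 steps.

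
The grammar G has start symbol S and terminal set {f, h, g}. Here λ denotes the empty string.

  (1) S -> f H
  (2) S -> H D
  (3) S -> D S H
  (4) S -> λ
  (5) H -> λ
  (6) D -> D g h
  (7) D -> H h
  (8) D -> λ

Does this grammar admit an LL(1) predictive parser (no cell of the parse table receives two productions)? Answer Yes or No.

No

FIRST(S) = {λ, f, g, h}
FIRST(H) = {λ}
FIRST(D) = {λ, g, h}
FOLLOW(S) = {$}
FOLLOW(H) = {$, g, h}
FOLLOW(D) = {$, f, g, h}
Cell M[D, g] receives both D -> D g h and D -> λ — the grammar is not LL(1).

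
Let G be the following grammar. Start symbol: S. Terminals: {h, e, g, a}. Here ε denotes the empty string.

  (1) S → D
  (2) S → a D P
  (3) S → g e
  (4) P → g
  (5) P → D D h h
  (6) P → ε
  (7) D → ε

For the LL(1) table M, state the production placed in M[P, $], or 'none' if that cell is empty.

FIRST(D) = {ε}
FIRST(S) = {ε, a, g}  (via D)
FIRST(P) = {ε, g, h}  (via D D h h)
FOLLOW(S) includes $ since S is the start symbol.
FOLLOW(S): S appears on no right-hand side. Thus FOLLOW(S) = {$}.
FOLLOW(P): in S→a D P, the suffix after P is empty, so FOLLOW(P) ⊇ FOLLOW(S) = {$}. Thus FOLLOW(P) = {$}.
For P → g: FIRST(g) = {g}, so it goes in M[P, t] for t ∈ {g}.
For P → D D h h: FIRST(D D h h) = {h}, so it goes in M[P, t] for t ∈ {h}.
For P → ε: FIRST(ε) = {ε}, so it goes in M[P, t] for t ∈ {}; since ε ∈ FIRST, also for every t ∈ FOLLOW(P) = {$}.

P → ε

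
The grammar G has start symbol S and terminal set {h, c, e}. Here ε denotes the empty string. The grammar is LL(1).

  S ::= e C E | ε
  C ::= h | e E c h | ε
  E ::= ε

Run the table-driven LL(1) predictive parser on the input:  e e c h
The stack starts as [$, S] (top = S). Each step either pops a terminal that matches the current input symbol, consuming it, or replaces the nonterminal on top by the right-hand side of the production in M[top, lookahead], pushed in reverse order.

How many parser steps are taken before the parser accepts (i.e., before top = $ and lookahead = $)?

8

     Stack        Input      Action
  1  $ S          e e c h $  expand S ::= e C E
  2  $ E C e      e e c h $  match e
  3  $ E C        e c h $    expand C ::= e E c h
  4  $ E h c E e  e c h $    match e
  5  $ E h c E    c h $      expand E ::= ε
  6  $ E h c      c h $      match c
  7  $ E h        h $        match h
  8  $ E          $          expand E ::= ε
Accept reached after 8 steps.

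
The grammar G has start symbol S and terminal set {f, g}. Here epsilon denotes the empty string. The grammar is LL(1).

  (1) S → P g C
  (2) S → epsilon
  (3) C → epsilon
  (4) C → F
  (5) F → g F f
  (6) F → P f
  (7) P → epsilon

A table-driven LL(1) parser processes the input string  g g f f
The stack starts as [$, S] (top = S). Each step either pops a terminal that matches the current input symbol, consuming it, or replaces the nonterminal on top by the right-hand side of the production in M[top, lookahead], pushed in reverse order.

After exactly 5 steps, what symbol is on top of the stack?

g

step 1: stack=$ S  input=g g f f $  — expand S → P g C
step 2: stack=$ C g P  input=g g f f $  — expand P → epsilon
step 3: stack=$ C g  input=g g f f $  — match g
step 4: stack=$ C  input=g f f $  — expand C → F
step 5: stack=$ F  input=g f f $  — expand F → g F f
Stack after step 5: $ f F g (top = g).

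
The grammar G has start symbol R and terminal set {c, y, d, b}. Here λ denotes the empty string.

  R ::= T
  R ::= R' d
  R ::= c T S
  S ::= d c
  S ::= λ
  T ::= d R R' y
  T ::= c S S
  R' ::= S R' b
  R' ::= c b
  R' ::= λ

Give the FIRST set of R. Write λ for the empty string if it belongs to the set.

FIRST(S) = {λ, d}
FIRST(T) = {c, d}
FIRST(R') = {λ, b, c, d}  (via S R' b)
FIRST(R) = {b, c, d}  (via T, R' d)

{b, c, d}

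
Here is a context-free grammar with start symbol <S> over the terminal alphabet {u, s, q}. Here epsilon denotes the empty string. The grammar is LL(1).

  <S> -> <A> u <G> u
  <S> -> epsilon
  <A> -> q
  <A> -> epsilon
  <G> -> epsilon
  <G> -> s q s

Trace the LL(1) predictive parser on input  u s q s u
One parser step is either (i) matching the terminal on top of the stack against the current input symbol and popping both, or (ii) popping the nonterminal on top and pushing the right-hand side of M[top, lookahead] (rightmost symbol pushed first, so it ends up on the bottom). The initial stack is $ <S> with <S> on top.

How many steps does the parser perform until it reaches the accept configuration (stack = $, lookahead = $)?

8

     Stack          Input        Action
  1  $ <S>          u s q s u $  expand <S> -> <A> u <G> u
  2  $ u <G> u <A>  u s q s u $  expand <A> -> epsilon
  3  $ u <G> u      u s q s u $  match u
  4  $ u <G>        s q s u $    expand <G> -> s q s
  5  $ u s q s      s q s u $    match s
  6  $ u s q        q s u $      match q
  7  $ u s          s u $        match s
  8  $ u            u $          match u
Accept reached after 8 steps.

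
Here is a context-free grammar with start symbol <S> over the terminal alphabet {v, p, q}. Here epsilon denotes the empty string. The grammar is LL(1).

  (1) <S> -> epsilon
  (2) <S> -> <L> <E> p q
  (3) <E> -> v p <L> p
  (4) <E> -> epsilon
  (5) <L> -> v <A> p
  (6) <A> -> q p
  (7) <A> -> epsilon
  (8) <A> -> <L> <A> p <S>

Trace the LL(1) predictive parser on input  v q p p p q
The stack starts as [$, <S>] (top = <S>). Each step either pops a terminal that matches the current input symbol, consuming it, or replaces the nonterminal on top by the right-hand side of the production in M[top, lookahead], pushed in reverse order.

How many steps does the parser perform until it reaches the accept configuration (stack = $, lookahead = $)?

step 1: stack=$ <S>  input=v q p p p q $  — expand <S> -> <L> <E> p q
step 2: stack=$ q p <E> <L>  input=v q p p p q $  — expand <L> -> v <A> p
step 3: stack=$ q p <E> p <A> v  input=v q p p p q $  — match v
step 4: stack=$ q p <E> p <A>  input=q p p p q $  — expand <A> -> q p
step 5: stack=$ q p <E> p p q  input=q p p p q $  — match q
step 6: stack=$ q p <E> p p  input=p p p q $  — match p
step 7: stack=$ q p <E> p  input=p p q $  — match p
step 8: stack=$ q p <E>  input=p q $  — expand <E> -> epsilon
step 9: stack=$ q p  input=p q $  — match p
step 10: stack=$ q  input=q $  — match q
Accept reached after 10 steps.

10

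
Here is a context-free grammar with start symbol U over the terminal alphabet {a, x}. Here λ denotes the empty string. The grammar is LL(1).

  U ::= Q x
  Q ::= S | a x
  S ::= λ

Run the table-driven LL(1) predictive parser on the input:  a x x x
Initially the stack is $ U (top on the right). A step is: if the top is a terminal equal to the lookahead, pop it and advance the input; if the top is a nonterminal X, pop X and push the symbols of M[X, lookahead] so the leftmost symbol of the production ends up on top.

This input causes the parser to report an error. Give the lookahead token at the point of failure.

     Stack    Input      Action
  1  $ U      a x x x $  expand U ::= Q x
  2  $ x Q    a x x x $  expand Q ::= a x
  3  $ x x a  a x x x $  match a
  4  $ x x    x x x $    match x
  5  $ x      x x $      match x
  6  $        x $        error: stack empty but input remains

x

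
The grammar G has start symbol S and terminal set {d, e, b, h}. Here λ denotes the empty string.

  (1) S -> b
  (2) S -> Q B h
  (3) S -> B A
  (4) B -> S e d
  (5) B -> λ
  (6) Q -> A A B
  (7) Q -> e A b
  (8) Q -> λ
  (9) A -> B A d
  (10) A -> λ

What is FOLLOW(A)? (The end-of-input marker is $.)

FIRST(S) = {λ, b, d, e, h}  (via Q B h, B A)
FIRST(B) = {λ, b, d, e, h}  (via S e d)
FIRST(A) = {λ, b, d, e, h}  (via B A d)
FIRST(Q) = {λ, b, d, e, h}  (via A A B)
FOLLOW(S) includes $ since S is the start symbol.
FOLLOW(S): in B->S e d, S is followed by e d with FIRST {e}. Thus FOLLOW(S) = {$, e}.
FOLLOW(Q): in S->Q B h, Q is followed by B h with FIRST {b, d, e, h}. Thus FOLLOW(Q) = {b, d, e, h}.
FOLLOW(B): in S->Q B h, B is followed by h with FIRST {h}; in S->B A, B is followed by A with FIRST {λ, b, d, e, h}; in S->B A, the suffix after B is nullable, so FOLLOW(B) ⊇ FOLLOW(S) = {$, e}; in Q->A A B, the suffix after B is empty, so FOLLOW(B) ⊇ FOLLOW(Q) = {b, d, e, h}; in A->B A d, B is followed by A d with FIRST {b, d, e, h}. Thus FOLLOW(B) = {$, b, d, e, h}.
FOLLOW(A): in S->B A, the suffix after A is empty, so FOLLOW(A) ⊇ FOLLOW(S) = {$, e}; in Q->A A B (occurrence 1), A is followed by A B with FIRST {λ, b, d, e, h}; in Q->A A B (occurrence 1), the suffix after A is nullable, so FOLLOW(A) ⊇ FOLLOW(Q) = {b, d, e, h}; in Q->A A B (occurrence 2), A is followed by B with FIRST {λ, b, d, e, h}; in Q->A A B (occurrence 2), the suffix after A is nullable, so FOLLOW(A) ⊇ FOLLOW(Q) = {b, d, e, h}; in Q->e A b, A is followed by b with FIRST {b}; in A->B A d, A is followed by d with FIRST {d}. Thus FOLLOW(A) = {$, b, d, e, h}.

{$, b, d, e, h}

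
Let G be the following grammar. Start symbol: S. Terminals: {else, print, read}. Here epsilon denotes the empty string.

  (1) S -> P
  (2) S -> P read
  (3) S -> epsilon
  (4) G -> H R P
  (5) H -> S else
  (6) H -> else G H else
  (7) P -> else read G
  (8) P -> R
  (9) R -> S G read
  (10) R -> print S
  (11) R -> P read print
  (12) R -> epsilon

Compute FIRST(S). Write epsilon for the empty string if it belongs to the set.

FIRST(S): from S->P we get {epsilon, else, print, read}; from S->P read we get {else, print, read}; from S->epsilon we get {epsilon}. So FIRST(S) = {epsilon, else, print, read}.
FIRST(H): from H->S else we get {else, print, read}; from H->else G H else we get {else}. So FIRST(H) = {else, print, read}.
FIRST(G): from G->H R P we get {else, print, read}. So FIRST(G) = {else, print, read}.
FIRST(P): from P->else read G we get {else}; from P->R we get {epsilon, else, print, read}. So FIRST(P) = {epsilon, else, print, read}.
FIRST(R): from R->S G read we get {else, print, read}; from R->print S we get {print}; from R->P read print we get {else, print, read}; from R->epsilon we get {epsilon}. So FIRST(R) = {epsilon, else, print, read}.

{epsilon, else, print, read}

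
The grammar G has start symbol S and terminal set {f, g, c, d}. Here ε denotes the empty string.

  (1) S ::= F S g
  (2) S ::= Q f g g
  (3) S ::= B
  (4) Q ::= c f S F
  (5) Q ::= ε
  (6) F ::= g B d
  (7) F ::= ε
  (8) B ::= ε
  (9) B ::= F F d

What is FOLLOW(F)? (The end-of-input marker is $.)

FIRST(Q) = {ε, c}
FIRST(F) = {ε, g}
FIRST(B) = {ε, d, g}  (via F F d)
FIRST(S) = {ε, c, d, f, g}  (via F S g, Q f g g, B)
FOLLOW(S) includes $ since S is the start symbol.
FOLLOW(Q): in S::=Q f g g, Q is followed by f g g with FIRST {f}. Thus FOLLOW(Q) = {f}.
FOLLOW(S): in S::=F S g, S is followed by g with FIRST {g}; in Q::=c f S F, S is followed by F with FIRST {ε, g}; in Q::=c f S F, the suffix after S is nullable, so FOLLOW(S) ⊇ FOLLOW(Q) = {f}. Thus FOLLOW(S) = {$, f, g}.
FOLLOW(F): in S::=F S g, F is followed by S g with FIRST {c, d, f, g}; in Q::=c f S F, the suffix after F is empty, so FOLLOW(F) ⊇ FOLLOW(Q) = {f}; in B::=F F d (occurrence 1), F is followed by F d with FIRST {d, g}; in B::=F F d (occurrence 2), F is followed by d with FIRST {d}. Thus FOLLOW(F) = {c, d, f, g}.
FOLLOW(B): in S::=B, the suffix after B is empty, so FOLLOW(B) ⊇ FOLLOW(S) = {$, f, g}; in F::=g B d, B is followed by d with FIRST {d}. Thus FOLLOW(B) = {$, d, f, g}.

{c, d, f, g}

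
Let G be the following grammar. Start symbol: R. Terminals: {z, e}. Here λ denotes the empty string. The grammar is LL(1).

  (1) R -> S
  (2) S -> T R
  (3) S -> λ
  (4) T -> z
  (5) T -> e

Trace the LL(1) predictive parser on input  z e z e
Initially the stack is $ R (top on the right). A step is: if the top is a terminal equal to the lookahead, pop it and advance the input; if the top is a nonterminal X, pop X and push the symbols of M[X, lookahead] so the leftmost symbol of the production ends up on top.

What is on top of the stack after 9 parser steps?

S

     Stack  Input      Action
  1  $ R    z e z e $  expand R -> S
  2  $ S    z e z e $  expand S -> T R
  3  $ R T  z e z e $  expand T -> z
  4  $ R z  z e z e $  match z
  5  $ R    e z e $    expand R -> S
  6  $ S    e z e $    expand S -> T R
  7  $ R T  e z e $    expand T -> e
  8  $ R e  e z e $    match e
  9  $ R    z e $      expand R -> S
Stack after step 9: $ S (top = S).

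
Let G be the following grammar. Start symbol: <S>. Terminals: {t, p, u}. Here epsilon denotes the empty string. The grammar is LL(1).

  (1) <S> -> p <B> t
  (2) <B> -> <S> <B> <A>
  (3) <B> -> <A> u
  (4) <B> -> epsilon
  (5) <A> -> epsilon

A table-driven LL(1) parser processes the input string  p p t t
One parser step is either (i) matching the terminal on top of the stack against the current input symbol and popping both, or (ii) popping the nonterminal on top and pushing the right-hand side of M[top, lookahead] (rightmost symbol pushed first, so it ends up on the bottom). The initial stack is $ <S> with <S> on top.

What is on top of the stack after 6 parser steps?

t

step 1: stack=$ <S>  input=p p t t $  — expand <S> -> p <B> t
step 2: stack=$ t <B> p  input=p p t t $  — match p
step 3: stack=$ t <B>  input=p t t $  — expand <B> -> <S> <B> <A>
step 4: stack=$ t <A> <B> <S>  input=p t t $  — expand <S> -> p <B> t
step 5: stack=$ t <A> <B> t <B> p  input=p t t $  — match p
step 6: stack=$ t <A> <B> t <B>  input=t t $  — expand <B> -> epsilon
Stack after step 6: $ t <A> <B> t (top = t).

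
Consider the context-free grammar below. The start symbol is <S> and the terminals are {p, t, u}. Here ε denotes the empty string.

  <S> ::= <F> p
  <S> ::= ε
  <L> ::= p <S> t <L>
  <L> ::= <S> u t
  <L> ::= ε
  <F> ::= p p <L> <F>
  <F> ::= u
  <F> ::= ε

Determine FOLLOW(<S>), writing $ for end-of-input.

{$, t, u}

FIRST(<F>): from <F>::=p p <L> <F> we get {p}; from <F>::=u we get {u}; from <F>::=ε we get {ε}. So FIRST(<F>) = {ε, p, u}.
FIRST(<S>): from <S>::=<F> p we get {p, u}; from <S>::=ε we get {ε}. So FIRST(<S>) = {ε, p, u}.
FIRST(<L>): from <L>::=p <S> t <L> we get {p}; from <L>::=<S> u t we get {p, u}; from <L>::=ε we get {ε}. So FIRST(<L>) = {ε, p, u}.
FOLLOW(<S>) includes $ since <S> is the start symbol.
FOLLOW(<S>): in <L>::=p <S> t <L>, <S> is followed by t <L> with FIRST {t}; in <L>::=<S> u t, <S> is followed by u t with FIRST {u}. Thus FOLLOW(<S>) = {$, t, u}.
FOLLOW(<F>): in <S>::=<F> p, <F> is followed by p with FIRST {p}; in <F>::=p p <L> <F>, the suffix after <F> is empty (adds nothing new). Thus FOLLOW(<F>) = {p}.
FOLLOW(<L>): in <L>::=p <S> t <L>, the suffix after <L> is empty (adds nothing new); in <F>::=p p <L> <F>, <L> is followed by <F> with FIRST {ε, p, u}; in <F>::=p p <L> <F>, the suffix after <L> is nullable, so FOLLOW(<L>) ⊇ FOLLOW(<F>) = {p}. Thus FOLLOW(<L>) = {p, u}.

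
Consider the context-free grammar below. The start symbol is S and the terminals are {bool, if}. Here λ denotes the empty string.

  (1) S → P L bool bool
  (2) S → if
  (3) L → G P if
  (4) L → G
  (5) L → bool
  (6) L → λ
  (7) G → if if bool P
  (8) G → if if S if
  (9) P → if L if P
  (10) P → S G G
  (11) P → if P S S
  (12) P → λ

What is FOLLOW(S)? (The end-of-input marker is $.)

FIRST(G): from G→if if bool P we get {if}; from G→if if S if we get {if}. So FIRST(G) = {if}.
FIRST(L): from L→G P if we get {if}; from L→G we get {if}; from L→bool we get {bool}; from L→λ we get {λ}. So FIRST(L) = {λ, bool, if}.
FIRST(S): from S→P L bool bool we get {bool, if}; from S→if we get {if}. So FIRST(S) = {bool, if}.
FIRST(P): from P→if L if P we get {if}; from P→S G G we get {bool, if}; from P→if P S S we get {if}; from P→λ we get {λ}. So FIRST(P) = {λ, bool, if}.
FOLLOW(S) includes $ since S is the start symbol.
FOLLOW(L): in S→P L bool bool, L is followed by bool bool with FIRST {bool}; in P→if L if P, L is followed by if P with FIRST {if}. Thus FOLLOW(L) = {bool, if}.
FOLLOW(S): in G→if if S if, S is followed by if with FIRST {if}; in P→S G G, S is followed by G G with FIRST {if}; in P→if P S S (occurrence 1), S is followed by S with FIRST {bool, if}; in P→if P S S (occurrence 2), the suffix after S is empty, so FOLLOW(S) ⊇ FOLLOW(P) = {bool, if}. Thus FOLLOW(S) = {$, bool, if}.
FOLLOW(G): in L→G P if, G is followed by P if with FIRST {bool, if}; in L→G, the suffix after G is empty, so FOLLOW(G) ⊇ FOLLOW(L) = {bool, if}; in P→S G G (occurrence 1), G is followed by G with FIRST {if}; in P→S G G (occurrence 2), the suffix after G is empty, so FOLLOW(G) ⊇ FOLLOW(P) = {bool, if}. Thus FOLLOW(G) = {bool, if}.
FOLLOW(P): in S→P L bool bool, P is followed by L bool bool with FIRST {bool, if}; in L→G P if, P is followed by if with FIRST {if}; in G→if if bool P, the suffix after P is empty, so FOLLOW(P) ⊇ FOLLOW(G) = {bool, if}; in P→if L if P, the suffix after P is empty (adds nothing new); in P→if P S S, P is followed by S S with FIRST {bool, if}. Thus FOLLOW(P) = {bool, if}.

{$, bool, if}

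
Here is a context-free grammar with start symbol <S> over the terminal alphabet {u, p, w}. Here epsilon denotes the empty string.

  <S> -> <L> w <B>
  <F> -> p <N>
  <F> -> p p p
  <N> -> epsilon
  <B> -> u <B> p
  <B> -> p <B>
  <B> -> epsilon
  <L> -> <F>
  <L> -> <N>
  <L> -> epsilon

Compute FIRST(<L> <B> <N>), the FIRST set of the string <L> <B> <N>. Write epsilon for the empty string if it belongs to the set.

FIRST(<F>) = {p}
FIRST(<N>) = {epsilon}
FIRST(<B>) = {epsilon, p, u}
FIRST(<L>) = {epsilon, p}  (via <F>, <N>)
FIRST(<S>) = {p, w}  (via <L> w <B>)
FIRST(<L> <B> <N>): take FIRST of each symbol in turn, carrying on past any symbol whose FIRST contains epsilon; result {epsilon, p, u}.

{epsilon, p, u}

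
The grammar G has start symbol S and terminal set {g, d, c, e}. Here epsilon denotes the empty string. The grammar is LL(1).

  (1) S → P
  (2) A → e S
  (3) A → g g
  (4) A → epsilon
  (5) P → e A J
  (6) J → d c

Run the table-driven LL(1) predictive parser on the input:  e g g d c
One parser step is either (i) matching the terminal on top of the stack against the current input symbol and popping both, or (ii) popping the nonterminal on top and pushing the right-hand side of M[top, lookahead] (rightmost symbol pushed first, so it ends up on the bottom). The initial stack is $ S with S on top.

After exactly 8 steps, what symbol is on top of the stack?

step 1: stack=$ S  input=e g g d c $  — expand S → P
step 2: stack=$ P  input=e g g d c $  — expand P → e A J
step 3: stack=$ J A e  input=e g g d c $  — match e
step 4: stack=$ J A  input=g g d c $  — expand A → g g
step 5: stack=$ J g g  input=g g d c $  — match g
step 6: stack=$ J g  input=g d c $  — match g
step 7: stack=$ J  input=d c $  — expand J → d c
step 8: stack=$ c d  input=d c $  — match d
Stack after step 8: $ c (top = c).

c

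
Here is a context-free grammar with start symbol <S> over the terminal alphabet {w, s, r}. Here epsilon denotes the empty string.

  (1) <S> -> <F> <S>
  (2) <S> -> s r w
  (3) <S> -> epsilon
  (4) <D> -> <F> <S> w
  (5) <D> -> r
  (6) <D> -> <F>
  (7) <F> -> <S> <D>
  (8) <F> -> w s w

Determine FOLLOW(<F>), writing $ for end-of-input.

{$, r, s, w}

FIRST(<S>): from <S>-><F> <S> we get {r, s, w}; from <S>->s r w we get {s}; from <S>->epsilon we get {epsilon}. So FIRST(<S>) = {epsilon, r, s, w}.
FIRST(<D>): from <D>-><F> <S> w we get {r, s, w}; from <D>->r we get {r}; from <D>-><F> we get {r, s, w}. So FIRST(<D>) = {r, s, w}.
FIRST(<F>): from <F>-><S> <D> we get {r, s, w}; from <F>->w s w we get {w}. So FIRST(<F>) = {r, s, w}.
FOLLOW(<S>) includes $ since <S> is the start symbol.
FOLLOW(<S>): in <S>-><F> <S>, the suffix after <S> is empty (adds nothing new); in <D>-><F> <S> w, <S> is followed by w with FIRST {w}; in <F>-><S> <D>, <S> is followed by <D> with FIRST {r, s, w}. Thus FOLLOW(<S>) = {$, r, s, w}.
FOLLOW(<D>): in <F>-><S> <D>, the suffix after <D> is empty, so FOLLOW(<D>) ⊇ FOLLOW(<F>) = {$, r, s, w}. Thus FOLLOW(<D>) = {$, r, s, w}.
FOLLOW(<F>): in <S>-><F> <S>, <F> is followed by <S> with FIRST {epsilon, r, s, w}; in <S>-><F> <S>, the suffix after <F> is nullable, so FOLLOW(<F>) ⊇ FOLLOW(<S>) = {$, r, s, w}; in <D>-><F> <S> w, <F> is followed by <S> w with FIRST {r, s, w}; in <D>-><F>, the suffix after <F> is empty, so FOLLOW(<F>) ⊇ FOLLOW(<D>) = {$, r, s, w}. Thus FOLLOW(<F>) = {$, r, s, w}.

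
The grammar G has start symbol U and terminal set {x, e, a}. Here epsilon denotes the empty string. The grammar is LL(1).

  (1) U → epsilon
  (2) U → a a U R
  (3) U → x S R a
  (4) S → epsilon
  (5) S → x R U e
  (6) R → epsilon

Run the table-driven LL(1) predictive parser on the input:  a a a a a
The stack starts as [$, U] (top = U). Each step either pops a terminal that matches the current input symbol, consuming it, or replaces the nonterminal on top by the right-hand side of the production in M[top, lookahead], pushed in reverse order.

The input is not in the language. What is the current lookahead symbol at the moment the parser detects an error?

step 1: stack=$ U  input=a a a a a $  — expand U → a a U R
step 2: stack=$ R U a a  input=a a a a a $  — match a
step 3: stack=$ R U a  input=a a a a $  — match a
step 4: stack=$ R U  input=a a a $  — expand U → a a U R
step 5: stack=$ R R U a a  input=a a a $  — match a
step 6: stack=$ R R U a  input=a a $  — match a
step 7: stack=$ R R U  input=a $  — expand U → a a U R
step 8: stack=$ R R R U a a  input=a $  — match a
step 9: stack=$ R R R U a  input=$  — error: top is terminal a but lookahead is $

$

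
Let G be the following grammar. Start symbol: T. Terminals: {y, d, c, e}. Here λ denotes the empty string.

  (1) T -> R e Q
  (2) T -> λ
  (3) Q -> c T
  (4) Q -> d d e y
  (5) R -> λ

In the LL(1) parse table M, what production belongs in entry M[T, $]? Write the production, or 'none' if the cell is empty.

T -> λ

FIRST(Q): from Q->c T we get {c}; from Q->d d e y we get {d}. So FIRST(Q) = {c, d}.
FIRST(R): from R->λ we get {λ}. So FIRST(R) = {λ}.
FIRST(T): from T->R e Q we get {e}; from T->λ we get {λ}. So FIRST(T) = {λ, e}.
FOLLOW(T) includes $ since T is the start symbol.
FOLLOW(T): in Q->c T, the suffix after T is empty, so FOLLOW(T) ⊇ FOLLOW(Q) = {$}. Thus FOLLOW(T) = {$}.
FOLLOW(Q): in T->R e Q, the suffix after Q is empty, so FOLLOW(Q) ⊇ FOLLOW(T) = {$}. Thus FOLLOW(Q) = {$}.
For T -> R e Q: FIRST(R e Q) = {e}, so it goes in M[T, t] for t ∈ {e}.
For T -> λ: FIRST(λ) = {λ}, so it goes in M[T, t] for t ∈ {}; since λ ∈ FIRST, also for every t ∈ FOLLOW(T) = {$}.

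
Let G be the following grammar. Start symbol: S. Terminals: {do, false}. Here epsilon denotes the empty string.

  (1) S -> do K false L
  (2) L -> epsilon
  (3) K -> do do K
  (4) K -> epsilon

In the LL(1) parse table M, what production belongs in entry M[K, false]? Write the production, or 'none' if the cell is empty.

K -> epsilon

FIRST(S) = {do}
FIRST(L) = {epsilon}
FIRST(K) = {epsilon, do}
FOLLOW(S) includes $ since S is the start symbol.
FOLLOW(K): in S->do K false L, K is followed by false L with FIRST {false}; in K->do do K, the suffix after K is empty (adds nothing new). Thus FOLLOW(K) = {false}.
For K -> do do K: FIRST(do do K) = {do}, so it goes in M[K, t] for t ∈ {do}.
For K -> epsilon: FIRST(epsilon) = {epsilon}, so it goes in M[K, t] for t ∈ {}; since epsilon ∈ FIRST, also for every t ∈ FOLLOW(K) = {false}.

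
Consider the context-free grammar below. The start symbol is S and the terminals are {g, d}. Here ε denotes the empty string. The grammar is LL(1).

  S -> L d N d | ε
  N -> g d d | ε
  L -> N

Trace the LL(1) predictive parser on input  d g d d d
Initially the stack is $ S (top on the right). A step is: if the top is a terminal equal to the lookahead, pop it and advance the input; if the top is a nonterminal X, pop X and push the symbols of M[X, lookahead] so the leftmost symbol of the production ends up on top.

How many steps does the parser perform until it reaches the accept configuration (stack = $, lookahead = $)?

     Stack      Input        Action
  1  $ S        d g d d d $  expand S -> L d N d
  2  $ d N d L  d g d d d $  expand L -> N
  3  $ d N d N  d g d d d $  expand N -> ε
  4  $ d N d    d g d d d $  match d
  5  $ d N      g d d d $    expand N -> g d d
  6  $ d d d g  g d d d $    match g
  7  $ d d d    d d d $      match d
  8  $ d d      d d $        match d
  9  $ d        d $          match d
Accept reached after 9 steps.

9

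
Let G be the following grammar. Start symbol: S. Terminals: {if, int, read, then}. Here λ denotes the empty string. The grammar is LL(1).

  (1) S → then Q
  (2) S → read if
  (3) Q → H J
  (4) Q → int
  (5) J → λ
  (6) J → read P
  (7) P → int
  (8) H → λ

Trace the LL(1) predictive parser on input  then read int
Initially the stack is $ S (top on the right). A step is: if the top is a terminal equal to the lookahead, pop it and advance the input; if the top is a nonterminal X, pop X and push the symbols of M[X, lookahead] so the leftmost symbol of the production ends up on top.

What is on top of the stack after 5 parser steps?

read

     Stack     Input            Action
  1  $ S       then read int $  expand S → then Q
  2  $ Q then  then read int $  match then
  3  $ Q       read int $       expand Q → H J
  4  $ J H     read int $       expand H → λ
  5  $ J       read int $       expand J → read P
Stack after step 5: $ P read (top = read).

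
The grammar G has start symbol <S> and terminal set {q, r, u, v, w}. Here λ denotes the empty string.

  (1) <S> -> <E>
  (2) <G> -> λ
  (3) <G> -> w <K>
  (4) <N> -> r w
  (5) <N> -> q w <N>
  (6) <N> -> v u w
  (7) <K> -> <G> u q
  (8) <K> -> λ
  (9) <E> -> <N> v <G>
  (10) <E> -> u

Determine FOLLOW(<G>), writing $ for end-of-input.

FIRST(<G>): from <G>->λ we get {λ}; from <G>->w <K> we get {w}. So FIRST(<G>) = {λ, w}.
FIRST(<N>): from <N>->r w we get {r}; from <N>->q w <N> we get {q}; from <N>->v u w we get {v}. So FIRST(<N>) = {q, r, v}.
FIRST(<K>): from <K>-><G> u q we get {u, w}; from <K>->λ we get {λ}. So FIRST(<K>) = {λ, u, w}.
FIRST(<E>): from <E>-><N> v <G> we get {q, r, v}; from <E>->u we get {u}. So FIRST(<E>) = {q, r, u, v}.
FIRST(<S>): from <S>-><E> we get {q, r, u, v}. So FIRST(<S>) = {q, r, u, v}.
FOLLOW(<S>) includes $ since <S> is the start symbol.
FOLLOW(<S>): <S> appears on no right-hand side. Thus FOLLOW(<S>) = {$}.
FOLLOW(<N>): in <N>->q w <N>, the suffix after <N> is empty (adds nothing new); in <E>-><N> v <G>, <N> is followed by v <G> with FIRST {v}. Thus FOLLOW(<N>) = {v}.
FOLLOW(<E>): in <S>-><E>, the suffix after <E> is empty, so FOLLOW(<E>) ⊇ FOLLOW(<S>) = {$}. Thus FOLLOW(<E>) = {$}.
FOLLOW(<G>): in <K>-><G> u q, <G> is followed by u q with FIRST {u}; in <E>-><N> v <G>, the suffix after <G> is empty, so FOLLOW(<G>) ⊇ FOLLOW(<E>) = {$}. Thus FOLLOW(<G>) = {$, u}.
FOLLOW(<K>): in <G>->w <K>, the suffix after <K> is empty, so FOLLOW(<K>) ⊇ FOLLOW(<G>) = {$, u}. Thus FOLLOW(<K>) = {$, u}.

{$, u}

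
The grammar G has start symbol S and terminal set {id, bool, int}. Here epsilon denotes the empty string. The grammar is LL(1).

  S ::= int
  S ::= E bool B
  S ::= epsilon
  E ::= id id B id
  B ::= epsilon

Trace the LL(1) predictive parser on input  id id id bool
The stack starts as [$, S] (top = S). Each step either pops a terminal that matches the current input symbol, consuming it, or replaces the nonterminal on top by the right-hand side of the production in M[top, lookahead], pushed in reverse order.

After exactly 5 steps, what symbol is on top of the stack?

id

step 1: stack=$ S  input=id id id bool $  — expand S ::= E bool B
step 2: stack=$ B bool E  input=id id id bool $  — expand E ::= id id B id
step 3: stack=$ B bool id B id id  input=id id id bool $  — match id
step 4: stack=$ B bool id B id  input=id id bool $  — match id
step 5: stack=$ B bool id B  input=id bool $  — expand B ::= epsilon
Stack after step 5: $ B bool id (top = id).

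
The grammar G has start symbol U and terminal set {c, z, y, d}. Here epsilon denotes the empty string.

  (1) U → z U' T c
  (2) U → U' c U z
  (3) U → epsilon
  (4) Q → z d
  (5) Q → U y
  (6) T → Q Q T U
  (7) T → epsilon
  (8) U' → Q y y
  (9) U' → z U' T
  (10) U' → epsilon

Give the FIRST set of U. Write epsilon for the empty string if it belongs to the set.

FIRST(U): from U→z U' T c we get {z}; from U→U' c U z we get {c, y, z}; from U→epsilon we get {epsilon}. So FIRST(U) = {epsilon, c, y, z}.
FIRST(Q): from Q→z d we get {z}; from Q→U y we get {c, y, z}. So FIRST(Q) = {c, y, z}.
FIRST(T): from T→Q Q T U we get {c, y, z}; from T→epsilon we get {epsilon}. So FIRST(T) = {epsilon, c, y, z}.
FIRST(U'): from U'→Q y y we get {c, y, z}; from U'→z U' T we get {z}; from U'→epsilon we get {epsilon}. So FIRST(U') = {epsilon, c, y, z}.

{epsilon, c, y, z}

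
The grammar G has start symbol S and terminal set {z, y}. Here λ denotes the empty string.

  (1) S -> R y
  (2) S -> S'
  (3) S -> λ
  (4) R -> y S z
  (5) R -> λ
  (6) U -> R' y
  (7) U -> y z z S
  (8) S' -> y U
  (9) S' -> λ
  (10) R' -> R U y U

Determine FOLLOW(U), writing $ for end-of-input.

FIRST(R) = {λ, y}
FIRST(S') = {λ, y}
FIRST(S) = {λ, y}  (via R y, S')
FIRST(U) = {y}  (via R' y)
FIRST(R') = {y}  (via R U y U)
FOLLOW(S) includes $ since S is the start symbol.
FOLLOW(R): in S->R y, R is followed by y with FIRST {y}; in R'->R U y U, R is followed by U y U with FIRST {y}. Thus FOLLOW(R) = {y}.
FOLLOW(R'): in U->R' y, R' is followed by y with FIRST {y}. Thus FOLLOW(R') = {y}.
FOLLOW(S): in R->y S z, S is followed by z with FIRST {z}; in U->y z z S, the suffix after S is empty, so FOLLOW(S) ⊇ FOLLOW(U) = {$, y, z}. Thus FOLLOW(S) = {$, y, z}.
FOLLOW(S'): in S->S', the suffix after S' is empty, so FOLLOW(S') ⊇ FOLLOW(S) = {$, y, z}. Thus FOLLOW(S') = {$, y, z}.
FOLLOW(U): in S'->y U, the suffix after U is empty, so FOLLOW(U) ⊇ FOLLOW(S') = {$, y, z}; in R'->R U y U (occurrence 1), U is followed by y U with FIRST {y}; in R'->R U y U (occurrence 2), the suffix after U is empty, so FOLLOW(U) ⊇ FOLLOW(R') = {y}. Thus FOLLOW(U) = {$, y, z}.

{$, y, z}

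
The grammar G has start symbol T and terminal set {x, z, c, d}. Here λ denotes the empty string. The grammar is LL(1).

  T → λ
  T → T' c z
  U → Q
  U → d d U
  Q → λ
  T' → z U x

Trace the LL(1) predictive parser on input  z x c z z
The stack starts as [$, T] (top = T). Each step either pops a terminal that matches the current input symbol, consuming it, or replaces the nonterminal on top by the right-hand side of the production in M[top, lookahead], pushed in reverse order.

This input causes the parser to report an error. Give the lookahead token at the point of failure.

     Stack        Input        Action
  1  $ T          z x c z z $  expand T → T' c z
  2  $ z c T'     z x c z z $  expand T' → z U x
  3  $ z c x U z  z x c z z $  match z
  4  $ z c x U    x c z z $    expand U → Q
  5  $ z c x Q    x c z z $    expand Q → λ
  6  $ z c x      x c z z $    match x
  7  $ z c        c z z $      match c
  8  $ z          z z $        match z
  9  $            z $          error: stack empty but input remains

z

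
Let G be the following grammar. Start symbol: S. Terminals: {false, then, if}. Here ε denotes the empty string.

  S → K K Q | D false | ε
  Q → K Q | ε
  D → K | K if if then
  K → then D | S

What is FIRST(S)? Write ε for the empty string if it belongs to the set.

FIRST(S): from S→K K Q we get {ε, false, if, then}; from S→D false we get {false, if, then}; from S→ε we get {ε}. So FIRST(S) = {ε, false, if, then}.
FIRST(K): from K→then D we get {then}; from K→S we get {ε, false, if, then}. So FIRST(K) = {ε, false, if, then}.
FIRST(Q): from Q→K Q we get {ε, false, if, then}; from Q→ε we get {ε}. So FIRST(Q) = {ε, false, if, then}.
FIRST(D): from D→K we get {ε, false, if, then}; from D→K if if then we get {false, if, then}. So FIRST(D) = {ε, false, if, then}.

{ε, false, if, then}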